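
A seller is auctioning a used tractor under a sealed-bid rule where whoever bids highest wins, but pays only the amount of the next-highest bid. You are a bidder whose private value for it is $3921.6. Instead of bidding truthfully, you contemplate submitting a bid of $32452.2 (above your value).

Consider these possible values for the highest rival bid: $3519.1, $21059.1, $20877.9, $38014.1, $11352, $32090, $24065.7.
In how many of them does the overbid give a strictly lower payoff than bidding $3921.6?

The deviation hurts exactly when the highest competing bid lies strictly between $3921.6 and $32452.2 — overbidding then wins at a price above your value.
$3519.1: below both → same outcome either way.
$21059.1: inside the interval → strictly worse (loss $17137.5).
$20877.9: inside the interval → strictly worse (loss $16956.3).
$38014.1: above both → same outcome either way.
$11352: inside the interval → strictly worse (loss $7430.4).
$32090: inside the interval → strictly worse (loss $28168.4).
$24065.7: inside the interval → strictly worse (loss $20144.1).
Count: 5.

5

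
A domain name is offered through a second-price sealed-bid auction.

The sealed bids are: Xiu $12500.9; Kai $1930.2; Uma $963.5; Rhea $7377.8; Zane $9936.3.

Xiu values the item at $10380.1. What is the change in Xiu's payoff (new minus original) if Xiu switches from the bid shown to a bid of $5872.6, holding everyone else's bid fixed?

The highest bid among the other bidders is $9936.3; Xiu's bid doesn't change that.
Original bid $12500.9: Xiu is highest, pays the top rival bid $9936.3; payoff $10380.1 − $9936.3 = $443.8.
Alternative bid $5872.6: Xiu is not highest (top rival bid is $9936.3); payoff $0.
Change in payoff = $0 − ($443.8) = −$443.8.

−$443.8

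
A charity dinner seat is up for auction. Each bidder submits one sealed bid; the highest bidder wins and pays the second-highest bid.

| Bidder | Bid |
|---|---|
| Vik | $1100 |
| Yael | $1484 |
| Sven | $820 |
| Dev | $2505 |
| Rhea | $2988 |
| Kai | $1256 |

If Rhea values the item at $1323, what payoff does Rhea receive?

Highest bid: Rhea at $2988, so Rhea wins.
Second-highest bid: Dev at $2505 — that is the price the winner pays.
Rhea's payoff = value − price = $1323 − $2505 = −$1182.

−$1182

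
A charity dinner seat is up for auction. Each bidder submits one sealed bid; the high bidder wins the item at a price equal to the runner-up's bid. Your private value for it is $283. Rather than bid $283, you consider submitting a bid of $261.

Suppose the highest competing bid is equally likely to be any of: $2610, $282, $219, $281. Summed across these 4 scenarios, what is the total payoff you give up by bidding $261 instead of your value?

The deviation costs you only when the competing bid falls strictly between $261 and $283; elsewhere both bids give the same outcome.
$2610: outcomes coincide → loss $0.
$282: truthful payoff $1, deviation payoff $0 → loss $1.
$219: outcomes coincide → loss $0.
$281: truthful payoff $2, deviation payoff $0 → loss $2.
Total loss = $1 + $2 = $3.
In a second-price auction your bid sets only whether you win, not what you pay, so bidding your true value is weakly dominant.

$3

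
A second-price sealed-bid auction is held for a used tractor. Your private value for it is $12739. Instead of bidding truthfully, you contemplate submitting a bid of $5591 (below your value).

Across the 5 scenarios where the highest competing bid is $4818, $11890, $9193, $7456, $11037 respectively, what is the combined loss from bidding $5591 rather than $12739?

The deviation costs you only when the competing bid falls strictly between $5591 and $12739; elsewhere both bids give the same outcome.
$4818: outcomes coincide → loss $0.
$11890: truthful payoff $849, deviation payoff $0 → loss $849.
$9193: truthful payoff $3546, deviation payoff $0 → loss $3546.
$7456: truthful payoff $5283, deviation payoff $0 → loss $5283.
$11037: truthful payoff $1702, deviation payoff $0 → loss $1702.
Total loss = $849 + $3546 + $5283 + $1702 = $11380.

$11380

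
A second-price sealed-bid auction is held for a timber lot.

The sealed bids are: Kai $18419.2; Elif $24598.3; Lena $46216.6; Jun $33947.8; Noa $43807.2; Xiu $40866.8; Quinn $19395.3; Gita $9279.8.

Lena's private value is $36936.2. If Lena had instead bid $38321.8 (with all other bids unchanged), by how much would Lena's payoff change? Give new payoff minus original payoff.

$6871

The highest bid among the other bidders is $43807.2; Lena's bid doesn't change that.
Original bid $46216.6: Lena is highest, pays the top rival bid $43807.2; payoff $36936.2 − $43807.2 = −$6871.
Alternative bid $38321.8: Lena is not highest (top rival bid is $43807.2); payoff $0.
Change in payoff = $0 − (−$6871) = $6871.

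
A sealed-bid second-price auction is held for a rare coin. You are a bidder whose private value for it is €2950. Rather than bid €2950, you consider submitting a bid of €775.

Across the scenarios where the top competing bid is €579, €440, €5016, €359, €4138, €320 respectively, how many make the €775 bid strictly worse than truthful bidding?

0

The deviation hurts exactly when the highest competing bid lies strictly between €775 and €2950 — underbidding then forfeits a profitable win.
€579: below both → same outcome either way.
€440: below both → same outcome either way.
€5016: above both → same outcome either way.
€359: below both → same outcome either way.
€4138: above both → same outcome either way.
€320: below both → same outcome either way.
Count: 0.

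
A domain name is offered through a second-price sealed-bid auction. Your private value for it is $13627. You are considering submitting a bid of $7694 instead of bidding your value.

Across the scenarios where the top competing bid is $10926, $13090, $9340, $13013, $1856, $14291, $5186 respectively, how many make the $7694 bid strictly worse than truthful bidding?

The deviation hurts exactly when the highest competing bid lies strictly between $7694 and $13627 — underbidding then forfeits a profitable win.
$10926: inside the interval → strictly worse (loss $2701).
$13090: inside the interval → strictly worse (loss $537).
$9340: inside the interval → strictly worse (loss $4287).
$13013: inside the interval → strictly worse (loss $614).
$1856: below both → same outcome either way.
$14291: above both → same outcome either way.
$5186: below both → same outcome either way.
Count: 4.

4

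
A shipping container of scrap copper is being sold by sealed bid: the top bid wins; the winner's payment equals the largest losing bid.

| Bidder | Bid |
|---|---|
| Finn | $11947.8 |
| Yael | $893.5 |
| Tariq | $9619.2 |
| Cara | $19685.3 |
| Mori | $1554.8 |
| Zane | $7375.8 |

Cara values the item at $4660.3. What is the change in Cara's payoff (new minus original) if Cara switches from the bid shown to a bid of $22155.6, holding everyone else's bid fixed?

$0

The highest bid among the other bidders is $11947.8; Cara's bid doesn't change that.
Original bid $19685.3: Cara is highest, pays the top rival bid $11947.8; payoff $4660.3 − $11947.8 = −$7287.5.
Alternative bid $22155.6: Cara is highest, pays the top rival bid $11947.8; payoff $4660.3 − $11947.8 = −$7287.5.
Change in payoff = −$7287.5 − (−$7287.5) = $0.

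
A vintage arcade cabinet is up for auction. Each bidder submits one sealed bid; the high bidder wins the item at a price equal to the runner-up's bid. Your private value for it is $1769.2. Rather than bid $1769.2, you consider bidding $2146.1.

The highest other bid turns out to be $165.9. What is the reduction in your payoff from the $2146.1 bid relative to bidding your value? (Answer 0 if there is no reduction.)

$0

Bidding your value $1769.2: you win (since $1769.2 > $165.9) and pay $165.9. Payoff $1603.3.
Bidding $2146.1: you win and pay $165.9. Payoff $1769.2 − $165.9 = $1603.3.
Difference = $1603.3 − $1603.3 = $0; both bids lead to the same outcome because the competing bid is below both your value and your alternative bid.
Because the price is fixed by the runner-up's bid, deviating from your value can only change a good outcome into a bad one — never the reverse.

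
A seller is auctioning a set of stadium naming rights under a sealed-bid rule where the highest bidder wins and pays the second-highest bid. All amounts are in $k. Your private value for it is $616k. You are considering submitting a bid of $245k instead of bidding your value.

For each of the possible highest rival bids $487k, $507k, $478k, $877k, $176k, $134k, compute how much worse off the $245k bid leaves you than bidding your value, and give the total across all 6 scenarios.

The deviation costs you only when the competing bid falls strictly between $245k and $616k; elsewhere both bids give the same outcome.
$487k: truthful payoff $129k, deviation payoff $0k → loss $129k.
$507k: truthful payoff $109k, deviation payoff $0k → loss $109k.
$478k: truthful payoff $138k, deviation payoff $0k → loss $138k.
$877k: outcomes coincide → loss $0k.
$176k: outcomes coincide → loss $0k.
$134k: outcomes coincide → loss $0k.
Total loss = $129k + $109k + $138k = $376k.

$376k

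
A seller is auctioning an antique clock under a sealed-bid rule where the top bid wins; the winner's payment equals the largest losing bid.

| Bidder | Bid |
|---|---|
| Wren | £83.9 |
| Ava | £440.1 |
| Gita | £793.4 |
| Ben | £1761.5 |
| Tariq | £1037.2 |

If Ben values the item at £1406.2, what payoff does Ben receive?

£369

Highest bid: Ben at £1761.5, so Ben wins.
Second-highest bid: Tariq at £1037.2 — that is the price the winner pays.
Ben's payoff = value − price = £1406.2 − £1037.2 = £369.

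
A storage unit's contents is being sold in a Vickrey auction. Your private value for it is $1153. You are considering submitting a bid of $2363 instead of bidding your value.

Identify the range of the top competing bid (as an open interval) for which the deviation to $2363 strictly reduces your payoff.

If the competing bid is below $1153, both bids win at the same price — no difference.
If it is above $2363, both bids lose — no difference.
If it lies strictly between $1153 and $2363, bidding your value loses (payoff 0) while bidding $2363 wins at a price above your value (payoff negative).
So the deviation strictly hurts on the open interval ($1153, $2363).

($1153, $2363)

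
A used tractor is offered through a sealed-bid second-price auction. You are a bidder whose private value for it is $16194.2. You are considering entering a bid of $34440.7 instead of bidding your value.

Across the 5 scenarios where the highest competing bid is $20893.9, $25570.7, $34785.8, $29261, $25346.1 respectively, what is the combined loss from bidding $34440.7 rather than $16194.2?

$36294.9

The deviation costs you only when the competing bid falls strictly between $16194.2 and $34440.7; elsewhere both bids give the same outcome.
$20893.9: truthful payoff $0, deviation payoff −$4699.7 → loss $4699.7.
$25570.7: truthful payoff $0, deviation payoff −$9376.5 → loss $9376.5.
$34785.8: outcomes coincide → loss $0.
$29261: truthful payoff $0, deviation payoff −$13066.8 → loss $13066.8.
$25346.1: truthful payoff $0, deviation payoff −$9151.9 → loss $9151.9.
Total loss = $4699.7 + $9376.5 + $13066.8 + $9151.9 = $36294.9.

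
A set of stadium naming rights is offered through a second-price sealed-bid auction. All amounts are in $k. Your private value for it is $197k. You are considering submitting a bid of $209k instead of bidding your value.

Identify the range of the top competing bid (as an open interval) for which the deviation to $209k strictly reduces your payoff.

($197k, $209k)

If the competing bid is below $197k, both bids win at the same price — no difference.
If it is above $209k, both bids lose — no difference.
If it lies strictly between $197k and $209k, bidding your value loses (payoff 0) while bidding $209k wins at a price above your value (payoff negative).
So the deviation strictly hurts on the open interval ($197k, $209k).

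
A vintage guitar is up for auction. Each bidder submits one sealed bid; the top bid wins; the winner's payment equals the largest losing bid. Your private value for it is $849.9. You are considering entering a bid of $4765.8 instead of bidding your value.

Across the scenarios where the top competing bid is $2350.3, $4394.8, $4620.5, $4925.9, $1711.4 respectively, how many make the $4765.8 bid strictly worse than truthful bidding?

4

The deviation hurts exactly when the highest competing bid lies strictly between $849.9 and $4765.8 — overbidding then wins at a price above your value.
$2350.3: inside the interval → strictly worse (loss $1500.4).
$4394.8: inside the interval → strictly worse (loss $3544.9).
$4620.5: inside the interval → strictly worse (loss $3770.6).
$4925.9: above both → same outcome either way.
$1711.4: inside the interval → strictly worse (loss $861.5).
Count: 4.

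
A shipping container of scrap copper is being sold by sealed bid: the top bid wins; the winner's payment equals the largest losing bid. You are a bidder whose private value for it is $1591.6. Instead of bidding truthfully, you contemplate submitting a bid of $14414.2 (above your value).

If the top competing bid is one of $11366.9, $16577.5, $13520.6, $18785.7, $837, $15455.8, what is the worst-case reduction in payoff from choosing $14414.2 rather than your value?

$11929

$11366.9: truthful gives $0, deviation gives −$9775.3 → loss $9775.3.
$16577.5: same outcome either way → loss $0.
$13520.6: truthful gives $0, deviation gives −$11929 → loss $11929.
$18785.7: same outcome either way → loss $0.
$837: same outcome either way → loss $0.
$15455.8: same outcome either way → loss $0.
Maximum loss: $11929.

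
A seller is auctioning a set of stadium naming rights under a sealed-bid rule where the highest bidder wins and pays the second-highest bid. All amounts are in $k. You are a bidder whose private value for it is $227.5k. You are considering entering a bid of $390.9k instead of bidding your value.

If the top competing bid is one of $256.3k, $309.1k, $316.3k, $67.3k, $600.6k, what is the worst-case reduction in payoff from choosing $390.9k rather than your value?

$88.8k

$256.3k: truthful gives $0k, deviation gives −$28.8k → loss $28.8k.
$309.1k: truthful gives $0k, deviation gives −$81.6k → loss $81.6k.
$316.3k: truthful gives $0k, deviation gives −$88.8k → loss $88.8k.
$67.3k: same outcome either way → loss $0k.
$600.6k: same outcome either way → loss $0k.
Maximum loss: $88.8k.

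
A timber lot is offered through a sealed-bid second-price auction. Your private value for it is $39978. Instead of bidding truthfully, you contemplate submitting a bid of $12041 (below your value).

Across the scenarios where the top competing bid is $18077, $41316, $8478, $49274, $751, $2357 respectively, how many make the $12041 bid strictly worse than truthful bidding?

1

The deviation hurts exactly when the highest competing bid lies strictly between $12041 and $39978 — underbidding then forfeits a profitable win.
$18077: inside the interval → strictly worse (loss $21901).
$41316: above both → same outcome either way.
$8478: below both → same outcome either way.
$49274: above both → same outcome either way.
$751: below both → same outcome either way.
$2357: below both → same outcome either way.
Count: 1.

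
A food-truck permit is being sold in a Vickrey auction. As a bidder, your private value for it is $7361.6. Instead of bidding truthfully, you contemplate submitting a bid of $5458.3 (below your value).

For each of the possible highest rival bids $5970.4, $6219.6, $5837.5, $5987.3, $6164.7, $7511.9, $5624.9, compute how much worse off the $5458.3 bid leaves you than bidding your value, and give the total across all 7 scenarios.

$8365.2

The deviation costs you only when the competing bid falls strictly between $5458.3 and $7361.6; elsewhere both bids give the same outcome.
$5970.4: truthful payoff $1391.2, deviation payoff $0 → loss $1391.2.
$6219.6: truthful payoff $1142, deviation payoff $0 → loss $1142.
$5837.5: truthful payoff $1524.1, deviation payoff $0 → loss $1524.1.
$5987.3: truthful payoff $1374.3, deviation payoff $0 → loss $1374.3.
$6164.7: truthful payoff $1196.9, deviation payoff $0 → loss $1196.9.
$7511.9: outcomes coincide → loss $0.
$5624.9: truthful payoff $1736.7, deviation payoff $0 → loss $1736.7.
Total loss = $1391.2 + $1142 + $1524.1 + $1374.3 + $1196.9 + $1736.7 = $8365.2.
Truthful bidding weakly dominates here: raising your bid can only win items priced above your value, and lowering it can only forfeit items priced below.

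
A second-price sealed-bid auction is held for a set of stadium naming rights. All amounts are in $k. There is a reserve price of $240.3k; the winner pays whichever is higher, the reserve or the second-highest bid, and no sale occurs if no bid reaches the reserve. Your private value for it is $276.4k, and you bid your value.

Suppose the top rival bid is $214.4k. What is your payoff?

Your bid $276.4k is the highest and exceeds the reserve.
Price = max(second-highest bid, reserve) = max($214.4k, $240.3k) = $240.3k.
Payoff = $276.4k − $240.3k = $36.1k.

$36.1k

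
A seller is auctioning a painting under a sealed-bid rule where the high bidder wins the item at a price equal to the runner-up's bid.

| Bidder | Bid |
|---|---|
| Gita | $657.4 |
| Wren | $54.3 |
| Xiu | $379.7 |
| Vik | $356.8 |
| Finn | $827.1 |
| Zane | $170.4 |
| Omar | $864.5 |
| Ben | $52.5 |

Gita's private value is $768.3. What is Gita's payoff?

Highest bid: Omar at $864.5, so Omar wins.
Second-highest bid: Finn at $827.1 — that is the price the winner pays.
Gita did not win, so Gita pays nothing and receives nothing: payoff $0.

$0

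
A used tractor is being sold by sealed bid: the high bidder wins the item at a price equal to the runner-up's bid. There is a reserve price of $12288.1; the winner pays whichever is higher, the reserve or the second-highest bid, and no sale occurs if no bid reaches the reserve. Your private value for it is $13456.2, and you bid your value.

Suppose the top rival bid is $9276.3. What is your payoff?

$1168.1

Your bid $13456.2 is the highest and exceeds the reserve.
Price = max(second-highest bid, reserve) = max($9276.3, $12288.1) = $12288.1.
Payoff = $13456.2 − $12288.1 = $1168.1.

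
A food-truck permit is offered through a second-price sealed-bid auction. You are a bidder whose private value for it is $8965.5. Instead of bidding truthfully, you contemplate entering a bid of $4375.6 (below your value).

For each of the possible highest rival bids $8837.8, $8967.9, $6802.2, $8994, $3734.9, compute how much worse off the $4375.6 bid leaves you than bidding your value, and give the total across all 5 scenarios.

The deviation costs you only when the competing bid falls strictly between $4375.6 and $8965.5; elsewhere both bids give the same outcome.
$8837.8: truthful payoff $127.7, deviation payoff $0 → loss $127.7.
$8967.9: outcomes coincide → loss $0.
$6802.2: truthful payoff $2163.3, deviation payoff $0 → loss $2163.3.
$8994: outcomes coincide → loss $0.
$3734.9: outcomes coincide → loss $0.
Total loss = $127.7 + $2163.3 = $2291.
Because the price is fixed by the runner-up's bid, deviating from your value can only change a good outcome into a bad one — never the reverse.

$2291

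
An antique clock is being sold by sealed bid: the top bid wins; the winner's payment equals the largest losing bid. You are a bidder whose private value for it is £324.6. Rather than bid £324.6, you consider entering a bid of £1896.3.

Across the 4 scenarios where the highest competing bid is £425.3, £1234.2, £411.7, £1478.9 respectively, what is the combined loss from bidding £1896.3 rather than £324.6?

The deviation costs you only when the competing bid falls strictly between £324.6 and £1896.3; elsewhere both bids give the same outcome.
£425.3: truthful payoff £0, deviation payoff −£100.7 → loss £100.7.
£1234.2: truthful payoff £0, deviation payoff −£909.6 → loss £909.6.
£411.7: truthful payoff £0, deviation payoff −£87.1 → loss £87.1.
£1478.9: truthful payoff £0, deviation payoff −£1154.3 → loss £1154.3.
Total loss = £100.7 + £909.6 + £87.1 + £1154.3 = £2251.7.

£2251.7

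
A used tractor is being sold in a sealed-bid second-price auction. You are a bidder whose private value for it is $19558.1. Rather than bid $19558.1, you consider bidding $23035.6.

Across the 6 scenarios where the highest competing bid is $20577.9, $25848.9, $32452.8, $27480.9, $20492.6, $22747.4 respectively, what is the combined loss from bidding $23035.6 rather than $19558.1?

$5143.6

The deviation costs you only when the competing bid falls strictly between $19558.1 and $23035.6; elsewhere both bids give the same outcome.
$20577.9: truthful payoff $0, deviation payoff −$1019.8 → loss $1019.8.
$25848.9: outcomes coincide → loss $0.
$32452.8: outcomes coincide → loss $0.
$27480.9: outcomes coincide → loss $0.
$20492.6: truthful payoff $0, deviation payoff −$934.5 → loss $934.5.
$22747.4: truthful payoff $0, deviation payoff −$3189.3 → loss $3189.3.
Total loss = $1019.8 + $934.5 + $3189.3 = $5143.6.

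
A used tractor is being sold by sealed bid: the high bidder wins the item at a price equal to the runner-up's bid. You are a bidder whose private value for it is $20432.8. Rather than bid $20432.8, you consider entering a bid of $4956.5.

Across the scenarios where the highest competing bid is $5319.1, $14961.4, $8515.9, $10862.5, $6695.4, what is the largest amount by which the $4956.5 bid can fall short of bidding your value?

$5319.1: truthful gives $15113.7, deviation gives $0 → loss $15113.7.
$14961.4: truthful gives $5471.4, deviation gives $0 → loss $5471.4.
$8515.9: truthful gives $11916.9, deviation gives $0 → loss $11916.9.
$10862.5: truthful gives $9570.3, deviation gives $0 → loss $9570.3.
$6695.4: truthful gives $13737.4, deviation gives $0 → loss $13737.4.
Maximum loss: $15113.7.

$15113.7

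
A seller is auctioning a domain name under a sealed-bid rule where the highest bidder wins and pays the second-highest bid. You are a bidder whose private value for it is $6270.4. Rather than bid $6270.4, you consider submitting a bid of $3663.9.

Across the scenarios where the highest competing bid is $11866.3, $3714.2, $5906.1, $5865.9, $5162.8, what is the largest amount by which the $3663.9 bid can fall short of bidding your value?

$11866.3: same outcome either way → loss $0.
$3714.2: truthful gives $2556.2, deviation gives $0 → loss $2556.2.
$5906.1: truthful gives $364.3, deviation gives $0 → loss $364.3.
$5865.9: truthful gives $404.5, deviation gives $0 → loss $404.5.
$5162.8: truthful gives $1107.6, deviation gives $0 → loss $1107.6.
Maximum loss: $2556.2.

$2556.2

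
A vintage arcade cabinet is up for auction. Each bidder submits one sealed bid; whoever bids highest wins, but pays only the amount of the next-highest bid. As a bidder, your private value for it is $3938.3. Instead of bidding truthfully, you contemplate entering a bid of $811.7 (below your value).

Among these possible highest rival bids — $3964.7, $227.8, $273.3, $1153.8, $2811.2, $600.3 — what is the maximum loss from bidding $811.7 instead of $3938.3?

$2784.5

$3964.7: same outcome either way → loss $0.
$227.8: same outcome either way → loss $0.
$273.3: same outcome either way → loss $0.
$1153.8: truthful gives $2784.5, deviation gives $0 → loss $2784.5.
$2811.2: truthful gives $1127.1, deviation gives $0 → loss $1127.1.
$600.3: same outcome either way → loss $0.
Maximum loss: $2784.5.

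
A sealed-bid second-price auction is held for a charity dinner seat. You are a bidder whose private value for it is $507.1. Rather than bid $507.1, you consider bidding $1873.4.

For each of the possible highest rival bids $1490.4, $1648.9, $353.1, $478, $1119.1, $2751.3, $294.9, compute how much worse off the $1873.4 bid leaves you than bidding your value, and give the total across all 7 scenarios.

$2737.1

The deviation costs you only when the competing bid falls strictly between $507.1 and $1873.4; elsewhere both bids give the same outcome.
$1490.4: truthful payoff $0, deviation payoff −$983.3 → loss $983.3.
$1648.9: truthful payoff $0, deviation payoff −$1141.8 → loss $1141.8.
$353.1: outcomes coincide → loss $0.
$478: outcomes coincide → loss $0.
$1119.1: truthful payoff $0, deviation payoff −$612 → loss $612.
$2751.3: outcomes coincide → loss $0.
$294.9: outcomes coincide → loss $0.
Total loss = $983.3 + $1141.8 + $612 = $2737.1.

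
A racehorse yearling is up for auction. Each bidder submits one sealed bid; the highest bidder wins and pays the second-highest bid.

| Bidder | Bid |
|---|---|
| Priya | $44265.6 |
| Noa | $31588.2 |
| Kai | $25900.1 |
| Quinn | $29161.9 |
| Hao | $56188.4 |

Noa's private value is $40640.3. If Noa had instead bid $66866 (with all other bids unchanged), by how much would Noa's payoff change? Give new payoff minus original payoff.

−$15548.1

The highest bid among the other bidders is $56188.4; Noa's bid doesn't change that.
Original bid $31588.2: Noa is not highest (top rival bid is $56188.4); payoff $0.
Alternative bid $66866: Noa is highest, pays the top rival bid $56188.4; payoff $40640.3 − $56188.4 = −$15548.1.
Change in payoff = −$15548.1 − ($0) = −$15548.1.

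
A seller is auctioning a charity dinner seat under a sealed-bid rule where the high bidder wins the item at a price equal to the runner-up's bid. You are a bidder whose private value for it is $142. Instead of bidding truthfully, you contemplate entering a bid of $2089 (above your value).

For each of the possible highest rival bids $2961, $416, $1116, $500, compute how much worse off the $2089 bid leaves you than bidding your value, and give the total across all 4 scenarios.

The deviation costs you only when the competing bid falls strictly between $142 and $2089; elsewhere both bids give the same outcome.
$2961: outcomes coincide → loss $0.
$416: truthful payoff $0, deviation payoff −$274 → loss $274.
$1116: truthful payoff $0, deviation payoff −$974 → loss $974.
$500: truthful payoff $0, deviation payoff −$358 → loss $358.
Total loss = $274 + $974 + $358 = $1606.
In a second-price auction your bid sets only whether you win, not what you pay, so bidding your true value is weakly dominant.

$1606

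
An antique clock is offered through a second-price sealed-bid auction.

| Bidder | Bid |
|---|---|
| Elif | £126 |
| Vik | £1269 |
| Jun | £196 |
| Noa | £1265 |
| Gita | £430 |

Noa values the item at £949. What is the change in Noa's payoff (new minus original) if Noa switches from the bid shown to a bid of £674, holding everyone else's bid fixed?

£0

The highest bid among the other bidders is £1269; Noa's bid doesn't change that.
Original bid £1265: Noa is not highest (top rival bid is £1269); payoff £0.
Alternative bid £674: Noa is not highest (top rival bid is £1269); payoff £0.
Change in payoff = £0 − (£0) = £0.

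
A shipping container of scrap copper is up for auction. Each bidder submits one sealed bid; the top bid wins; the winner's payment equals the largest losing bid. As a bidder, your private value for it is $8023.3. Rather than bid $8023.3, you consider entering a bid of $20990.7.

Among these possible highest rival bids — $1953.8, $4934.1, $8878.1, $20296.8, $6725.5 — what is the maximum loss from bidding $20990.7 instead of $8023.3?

$1953.8: same outcome either way → loss $0.
$4934.1: same outcome either way → loss $0.
$8878.1: truthful gives $0, deviation gives −$854.8 → loss $854.8.
$20296.8: truthful gives $0, deviation gives −$12273.5 → loss $12273.5.
$6725.5: same outcome either way → loss $0.
Maximum loss: $12273.5.

$12273.5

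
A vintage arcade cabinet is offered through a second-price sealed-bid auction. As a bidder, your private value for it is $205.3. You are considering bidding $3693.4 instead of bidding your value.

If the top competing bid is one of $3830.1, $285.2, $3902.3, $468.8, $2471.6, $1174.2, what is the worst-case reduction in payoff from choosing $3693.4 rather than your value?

$3830.1: same outcome either way → loss $0.
$285.2: truthful gives $0, deviation gives −$79.9 → loss $79.9.
$3902.3: same outcome either way → loss $0.
$468.8: truthful gives $0, deviation gives −$263.5 → loss $263.5.
$2471.6: truthful gives $0, deviation gives −$2266.3 → loss $2266.3.
$1174.2: truthful gives $0, deviation gives −$968.9 → loss $968.9.
Maximum loss: $2266.3.

$2266.3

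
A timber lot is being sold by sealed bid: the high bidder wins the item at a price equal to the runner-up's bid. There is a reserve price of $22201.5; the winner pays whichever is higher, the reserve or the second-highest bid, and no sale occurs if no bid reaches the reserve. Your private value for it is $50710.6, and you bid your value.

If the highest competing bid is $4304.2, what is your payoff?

Your bid $50710.6 is the highest and exceeds the reserve.
Price = max(second-highest bid, reserve) = max($4304.2, $22201.5) = $22201.5.
Payoff = $50710.6 − $22201.5 = $28509.1.

$28509.1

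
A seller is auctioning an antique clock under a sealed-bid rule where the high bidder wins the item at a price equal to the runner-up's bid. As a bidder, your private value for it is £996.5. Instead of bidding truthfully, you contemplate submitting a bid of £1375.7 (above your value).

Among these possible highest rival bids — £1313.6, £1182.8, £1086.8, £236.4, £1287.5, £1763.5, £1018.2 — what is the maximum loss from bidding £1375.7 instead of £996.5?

£1313.6: truthful gives £0, deviation gives −£317.1 → loss £317.1.
£1182.8: truthful gives £0, deviation gives −£186.3 → loss £186.3.
£1086.8: truthful gives £0, deviation gives −£90.3 → loss £90.3.
£236.4: same outcome either way → loss £0.
£1287.5: truthful gives £0, deviation gives −£291 → loss £291.
£1763.5: same outcome either way → loss £0.
£1018.2: truthful gives £0, deviation gives −£21.7 → loss £21.7.
Maximum loss: £317.1.

£317.1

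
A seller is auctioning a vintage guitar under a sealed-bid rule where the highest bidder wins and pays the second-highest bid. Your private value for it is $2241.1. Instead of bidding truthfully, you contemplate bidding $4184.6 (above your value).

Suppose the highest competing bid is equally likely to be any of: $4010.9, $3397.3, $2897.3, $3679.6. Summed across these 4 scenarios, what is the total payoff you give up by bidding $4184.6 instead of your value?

The deviation costs you only when the competing bid falls strictly between $2241.1 and $4184.6; elsewhere both bids give the same outcome.
$4010.9: truthful payoff $0, deviation payoff −$1769.8 → loss $1769.8.
$3397.3: truthful payoff $0, deviation payoff −$1156.2 → loss $1156.2.
$2897.3: truthful payoff $0, deviation payoff −$656.2 → loss $656.2.
$3679.6: truthful payoff $0, deviation payoff −$1438.5 → loss $1438.5.
Total loss = $1769.8 + $1156.2 + $656.2 + $1438.5 = $5020.7.

$5020.7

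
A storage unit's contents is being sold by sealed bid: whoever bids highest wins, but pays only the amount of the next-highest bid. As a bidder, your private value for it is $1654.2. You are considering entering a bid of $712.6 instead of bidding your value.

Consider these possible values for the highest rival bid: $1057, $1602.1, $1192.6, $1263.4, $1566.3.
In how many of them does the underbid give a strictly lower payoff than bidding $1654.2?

5

The deviation hurts exactly when the highest competing bid lies strictly between $712.6 and $1654.2 — underbidding then forfeits a profitable win.
$1057: inside the interval → strictly worse (loss $597.2).
$1602.1: inside the interval → strictly worse (loss $52.1).
$1192.6: inside the interval → strictly worse (loss $461.6).
$1263.4: inside the interval → strictly worse (loss $390.8).
$1566.3: inside the interval → strictly worse (loss $87.9).
Count: 5.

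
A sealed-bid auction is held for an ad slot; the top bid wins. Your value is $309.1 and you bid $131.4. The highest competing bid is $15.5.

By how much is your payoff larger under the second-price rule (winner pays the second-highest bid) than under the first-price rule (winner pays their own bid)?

$115.9

You have the highest bid, so you win under either rule.
Second-price: pay $15.5 → payoff $293.6.
First-price: pay your own bid $131.4 → payoff $177.7.
Difference = $293.6 − ($177.7) = $115.9.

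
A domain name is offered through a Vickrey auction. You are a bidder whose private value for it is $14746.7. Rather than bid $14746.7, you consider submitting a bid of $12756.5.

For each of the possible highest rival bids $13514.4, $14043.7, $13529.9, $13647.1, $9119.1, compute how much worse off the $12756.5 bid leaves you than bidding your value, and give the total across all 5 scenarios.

$4251.7

The deviation costs you only when the competing bid falls strictly between $12756.5 and $14746.7; elsewhere both bids give the same outcome.
$13514.4: truthful payoff $1232.3, deviation payoff $0 → loss $1232.3.
$14043.7: truthful payoff $703, deviation payoff $0 → loss $703.
$13529.9: truthful payoff $1216.8, deviation payoff $0 → loss $1216.8.
$13647.1: truthful payoff $1099.6, deviation payoff $0 → loss $1099.6.
$9119.1: outcomes coincide → loss $0.
Total loss = $1232.3 + $703 + $1216.8 + $1099.6 = $4251.7.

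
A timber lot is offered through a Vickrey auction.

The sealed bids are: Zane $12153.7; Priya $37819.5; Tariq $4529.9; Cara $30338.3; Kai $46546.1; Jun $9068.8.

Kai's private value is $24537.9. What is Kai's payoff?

Highest bid: Kai at $46546.1, so Kai wins.
Second-highest bid: Priya at $37819.5 — that is the price the winner pays.
Kai's payoff = value − price = $24537.9 − $37819.5 = −$13281.6.

−$13281.6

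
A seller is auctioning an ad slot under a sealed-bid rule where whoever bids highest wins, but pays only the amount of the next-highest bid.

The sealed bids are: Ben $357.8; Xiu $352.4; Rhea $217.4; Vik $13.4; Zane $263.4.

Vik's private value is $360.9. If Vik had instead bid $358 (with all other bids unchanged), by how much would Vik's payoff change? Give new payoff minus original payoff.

The highest bid among the other bidders is $357.8; Vik's bid doesn't change that.
Original bid $13.4: Vik is not highest (top rival bid is $357.8); payoff $0.
Alternative bid $358: Vik is highest, pays the top rival bid $357.8; payoff $360.9 − $357.8 = $3.1.
Change in payoff = $3.1 − ($0) = $3.1.

$3.1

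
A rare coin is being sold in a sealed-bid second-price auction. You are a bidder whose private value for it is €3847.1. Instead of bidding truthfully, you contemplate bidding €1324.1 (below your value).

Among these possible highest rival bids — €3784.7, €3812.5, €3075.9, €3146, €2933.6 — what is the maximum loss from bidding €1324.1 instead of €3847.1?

€3784.7: truthful gives €62.4, deviation gives €0 → loss €62.4.
€3812.5: truthful gives €34.6, deviation gives €0 → loss €34.6.
€3075.9: truthful gives €771.2, deviation gives €0 → loss €771.2.
€3146: truthful gives €701.1, deviation gives €0 → loss €701.1.
€2933.6: truthful gives €913.5, deviation gives €0 → loss €913.5.
Maximum loss: €913.5.

€913.5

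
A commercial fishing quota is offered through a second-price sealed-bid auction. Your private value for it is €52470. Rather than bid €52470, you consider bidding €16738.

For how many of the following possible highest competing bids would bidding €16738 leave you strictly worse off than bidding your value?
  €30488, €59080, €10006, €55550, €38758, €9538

The deviation hurts exactly when the highest competing bid lies strictly between €16738 and €52470 — underbidding then forfeits a profitable win.
€30488: inside the interval → strictly worse (loss €21982).
€59080: above both → same outcome either way.
€10006: below both → same outcome either way.
€55550: above both → same outcome either way.
€38758: inside the interval → strictly worse (loss €13712).
€9538: below both → same outcome either way.
Count: 2.

2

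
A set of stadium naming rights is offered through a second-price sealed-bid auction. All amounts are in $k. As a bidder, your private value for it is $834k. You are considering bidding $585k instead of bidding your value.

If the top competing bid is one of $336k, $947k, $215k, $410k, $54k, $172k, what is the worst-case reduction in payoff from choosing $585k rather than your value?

$336k: same outcome either way → loss $0k.
$947k: same outcome either way → loss $0k.
$215k: same outcome either way → loss $0k.
$410k: same outcome either way → loss $0k.
$54k: same outcome either way → loss $0k.
$172k: same outcome either way → loss $0k.
Maximum loss: $0k.

$0k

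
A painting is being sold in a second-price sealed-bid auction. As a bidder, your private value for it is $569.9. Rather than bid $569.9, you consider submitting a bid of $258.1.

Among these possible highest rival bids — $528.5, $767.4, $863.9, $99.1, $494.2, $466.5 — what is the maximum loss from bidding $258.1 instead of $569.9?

$528.5: truthful gives $41.4, deviation gives $0 → loss $41.4.
$767.4: same outcome either way → loss $0.
$863.9: same outcome either way → loss $0.
$99.1: same outcome either way → loss $0.
$494.2: truthful gives $75.7, deviation gives $0 → loss $75.7.
$466.5: truthful gives $103.4, deviation gives $0 → loss $103.4.
Maximum loss: $103.4.

$103.4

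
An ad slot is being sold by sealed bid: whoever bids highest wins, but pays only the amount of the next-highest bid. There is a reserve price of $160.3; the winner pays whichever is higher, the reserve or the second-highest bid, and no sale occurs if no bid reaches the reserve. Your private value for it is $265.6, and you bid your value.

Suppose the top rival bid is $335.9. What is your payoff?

$0

Your bid $265.6 is below the highest competing bid $335.9, so you lose. Payoff $0.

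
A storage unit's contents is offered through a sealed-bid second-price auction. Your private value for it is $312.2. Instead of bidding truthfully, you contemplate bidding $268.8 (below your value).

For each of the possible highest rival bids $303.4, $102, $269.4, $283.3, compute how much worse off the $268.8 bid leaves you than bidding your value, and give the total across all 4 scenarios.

$80.5

The deviation costs you only when the competing bid falls strictly between $268.8 and $312.2; elsewhere both bids give the same outcome.
$303.4: truthful payoff $8.8, deviation payoff $0 → loss $8.8.
$102: outcomes coincide → loss $0.
$269.4: truthful payoff $42.8, deviation payoff $0 → loss $42.8.
$283.3: truthful payoff $28.9, deviation payoff $0 → loss $28.9.
Total loss = $8.8 + $42.8 + $28.9 = $80.5.
Truthful bidding weakly dominates here: raising your bid can only win items priced above your value, and lowering it can only forfeit items priced below.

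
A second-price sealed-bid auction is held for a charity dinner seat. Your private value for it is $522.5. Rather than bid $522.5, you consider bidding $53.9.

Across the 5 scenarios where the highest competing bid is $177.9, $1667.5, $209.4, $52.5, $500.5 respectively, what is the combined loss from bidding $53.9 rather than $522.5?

The deviation costs you only when the competing bid falls strictly between $53.9 and $522.5; elsewhere both bids give the same outcome.
$177.9: truthful payoff $344.6, deviation payoff $0 → loss $344.6.
$1667.5: outcomes coincide → loss $0.
$209.4: truthful payoff $313.1, deviation payoff $0 → loss $313.1.
$52.5: outcomes coincide → loss $0.
$500.5: truthful payoff $22, deviation payoff $0 → loss $22.
Total loss = $344.6 + $313.1 + $22 = $679.7.

$679.7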